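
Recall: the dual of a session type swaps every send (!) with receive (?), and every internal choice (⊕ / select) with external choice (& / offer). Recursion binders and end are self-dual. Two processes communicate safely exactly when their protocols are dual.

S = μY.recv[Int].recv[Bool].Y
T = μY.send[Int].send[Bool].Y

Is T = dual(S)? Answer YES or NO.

YES

μY | μY  ✓ (rec unchanged)
  recv[Int] | send[Int]  ✓
    recv[Bool] | send[Bool]  ✓
      Y | Y  ✓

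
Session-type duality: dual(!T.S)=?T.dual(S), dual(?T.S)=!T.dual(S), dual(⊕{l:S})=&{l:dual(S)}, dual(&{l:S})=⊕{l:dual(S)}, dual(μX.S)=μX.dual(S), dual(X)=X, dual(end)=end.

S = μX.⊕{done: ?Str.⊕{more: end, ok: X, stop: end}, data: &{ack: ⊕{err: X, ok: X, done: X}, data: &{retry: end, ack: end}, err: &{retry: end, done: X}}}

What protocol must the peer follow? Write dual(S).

μX ↦ μX  (μ self-dual)
  ⊕{done,data} ↦ &{done,data}  (internal→external)
    • done:
      ?Str ↦ !Str
        ⊕{more,ok,stop} ↦ &{more,ok,stop}  (internal→external)
          • more:
            end self-dual
          • ok:
            X self-dual
          • stop:
            end self-dual
    • data:
      &{ack,data,err} ↦ ⊕{ack,data,err}  (external→internal)
        • ack:
          ⊕{err,ok,done} ↦ &{err,ok,done}  (internal→external)
            • err:
              X self-dual
            • ok:
              X self-dual
            • done:
              X self-dual
        • data:
          &{retry,ack} ↦ ⊕{retry,ack}  (external→internal)
            • retry:
              end self-dual
            • ack:
              end self-dual
        • err:
          &{retry,done} ↦ ⊕{retry,done}  (external→internal)
            • retry:
              end self-dual
            • done:
              X self-dual

μX.&{done: !Str.&{more: end, ok: X, stop: end}, data: ⊕{ack: &{err: X, ok: X, done: X}, data: ⊕{retry: end, ack: end}, err: ⊕{retry: end, done: X}}}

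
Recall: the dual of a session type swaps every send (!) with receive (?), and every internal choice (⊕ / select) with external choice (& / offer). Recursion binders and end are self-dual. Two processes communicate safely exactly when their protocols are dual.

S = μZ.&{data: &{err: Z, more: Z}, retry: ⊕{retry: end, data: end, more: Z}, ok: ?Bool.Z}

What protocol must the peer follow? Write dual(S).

μZ = μZ  (rec unchanged)
  &{data,retry,ok} = ⊕{data,retry,ok}  (external→internal)
    • data:
      &{err,more} = ⊕{err,more}  (external→internal)
        • err:
          Z ↦ Z
        • more:
          Z ↦ Z
    • retry:
      ⊕{retry,data,more} = &{retry,data,more}  (⊕→&)
        • retry:
          end ↦ end
        • data:
          end ↦ end
        • more:
          Z ↦ Z
    • ok:
      ?Bool = !Bool
        Z ↦ Z

μZ.⊕{data: ⊕{err: Z, more: Z}, retry: &{retry: end, data: end, more: Z}, ok: !Bool.Z}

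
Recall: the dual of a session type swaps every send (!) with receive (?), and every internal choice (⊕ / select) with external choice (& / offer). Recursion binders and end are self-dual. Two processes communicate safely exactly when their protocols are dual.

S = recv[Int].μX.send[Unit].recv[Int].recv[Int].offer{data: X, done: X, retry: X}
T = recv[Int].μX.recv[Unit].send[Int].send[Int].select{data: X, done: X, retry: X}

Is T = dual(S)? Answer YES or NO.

recv[Int] ‖ recv[Int]  ✗ same direction on both sides — not dual

NO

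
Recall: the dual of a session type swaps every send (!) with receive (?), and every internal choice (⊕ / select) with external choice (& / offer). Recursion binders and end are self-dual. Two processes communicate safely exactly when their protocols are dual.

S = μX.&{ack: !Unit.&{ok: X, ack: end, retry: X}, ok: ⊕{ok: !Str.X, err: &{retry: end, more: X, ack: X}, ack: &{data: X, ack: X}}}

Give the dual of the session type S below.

μX ↦ μX  (μ self-dual)
  &{ack,ok} ↦ ⊕{ack,ok}  (external→internal)
    [ack]
      !Unit ↦ ?Unit
        &{ok,ack,retry} ↦ ⊕{ok,ack,retry}  (external→internal)
          [ok]
            dual(X) = X
          [ack]
            dual(end) = end
          [retry]
            dual(X) = X
    [ok]
      ⊕{ok,err,ack} ↦ &{ok,err,ack}  (internal→external)
        [ok]
          !Str ↦ ?Str
            dual(X) = X
        [err]
          &{retry,more,ack} ↦ ⊕{retry,more,ack}  (external→internal)
            [retry]
              dual(end) = end
            [more]
              dual(X) = X
            [ack]
              dual(X) = X
        [ack]
          &{data,ack} ↦ ⊕{data,ack}  (external→internal)
            [data]
              dual(X) = X
            [ack]
              dual(X) = X

μX.⊕{ack: ?Unit.⊕{ok: X, ack: end, retry: X}, ok: &{ok: ?Str.X, err: ⊕{retry: end, more: X, ack: X}, ack: ⊕{data: X, ack: X}}}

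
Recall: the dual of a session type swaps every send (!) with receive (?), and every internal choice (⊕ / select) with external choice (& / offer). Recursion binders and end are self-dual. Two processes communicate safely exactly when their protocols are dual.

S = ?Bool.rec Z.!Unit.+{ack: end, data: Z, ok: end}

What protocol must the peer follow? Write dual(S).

!Bool.rec Z.?Unit.&{ack: end, data: Z, ok: end}

?Bool ↦ !Bool
  rec Z ↦ rec Z  (rec unchanged)
    !Unit ↦ ?Unit
      +{ack,data,ok} ↦ &{ack,data,ok}  (select→offer)
        case ack:
          end self-dual
        case data:
          Z self-dual
        case ok:
          end self-dual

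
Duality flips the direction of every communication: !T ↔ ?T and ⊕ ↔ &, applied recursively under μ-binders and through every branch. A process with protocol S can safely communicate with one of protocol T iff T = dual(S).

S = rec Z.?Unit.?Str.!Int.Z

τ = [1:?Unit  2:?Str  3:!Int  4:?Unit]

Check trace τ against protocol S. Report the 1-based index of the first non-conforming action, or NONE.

step 1: ?Unit  ok  state: ?Str.!Int.rec Z.…
step 2: ?Str  ok  state: !Int.rec Z.…
step 3: !Int  ok  state: rec Z.…
step 4: ?Unit  ok  state: ?Str.!Int.rec Z.…
trace exhausted — no violation

NONE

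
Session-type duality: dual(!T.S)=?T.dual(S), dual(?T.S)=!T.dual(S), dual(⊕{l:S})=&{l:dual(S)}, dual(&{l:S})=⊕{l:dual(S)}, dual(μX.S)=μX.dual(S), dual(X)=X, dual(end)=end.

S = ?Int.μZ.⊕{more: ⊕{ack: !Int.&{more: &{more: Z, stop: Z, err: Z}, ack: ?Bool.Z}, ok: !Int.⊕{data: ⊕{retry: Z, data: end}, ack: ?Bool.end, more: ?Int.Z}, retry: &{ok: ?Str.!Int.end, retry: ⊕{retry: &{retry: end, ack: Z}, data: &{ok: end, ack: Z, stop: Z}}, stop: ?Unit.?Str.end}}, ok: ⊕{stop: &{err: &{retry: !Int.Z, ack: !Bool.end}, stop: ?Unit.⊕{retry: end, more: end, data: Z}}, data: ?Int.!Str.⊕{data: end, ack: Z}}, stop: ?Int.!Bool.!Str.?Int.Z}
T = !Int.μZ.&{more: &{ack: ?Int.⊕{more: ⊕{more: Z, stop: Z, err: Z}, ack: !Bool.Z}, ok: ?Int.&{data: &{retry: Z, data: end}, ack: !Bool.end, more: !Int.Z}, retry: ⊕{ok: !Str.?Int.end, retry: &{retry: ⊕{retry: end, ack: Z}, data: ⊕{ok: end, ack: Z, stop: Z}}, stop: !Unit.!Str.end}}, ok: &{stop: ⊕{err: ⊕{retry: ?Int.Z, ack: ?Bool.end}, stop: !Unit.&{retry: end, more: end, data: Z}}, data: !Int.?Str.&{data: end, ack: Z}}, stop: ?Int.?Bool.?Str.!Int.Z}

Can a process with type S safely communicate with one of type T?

?Int ‖ !Int  ok
  μZ ‖ μZ  ok (rec unchanged)
    ⊕{more,ok,stop} ‖ &{more,ok,stop}  ok labels match
      [more]
        ⊕{ack,ok,retry} ‖ &{ack,ok,retry}  ok labels match
          [ack]
            !Int ‖ ?Int  ok
              &{more,ack} ‖ ⊕{more,ack}  ok labels match
                [more]
                  &{more,stop,err} ‖ ⊕{more,stop,err}  ok labels match
                    [more]
                      Z ‖ Z  ok
                    [stop]
                      Z ‖ Z  ok
                    [err]
                      Z ‖ Z  ok
                [ack]
                  ?Bool ‖ !Bool  ok
                    Z ‖ Z  ok
          [ok]
            !Int ‖ ?Int  ok
              ⊕{data,ack,more} ‖ &{data,ack,more}  ok labels match
                [data]
                  ⊕{retry,data} ‖ &{retry,data}  ok labels match
                    [retry]
                      Z ‖ Z  ok
                    [data]
                      end ‖ end  ok
                [ack]
                  ?Bool ‖ !Bool  ok
                    end ‖ end  ok
                [more]
                  ?Int ‖ !Int  ok
                    Z ‖ Z  ok
          [retry]
            &{ok,retry,stop} ‖ ⊕{ok,retry,stop}  ok labels match
              [ok]
                ?Str ‖ !Str  ok
                  !Int ‖ ?Int  ok
                    end ‖ end  ok
              [retry]
                ⊕{retry,data} ‖ &{retry,data}  ok labels match
                  [retry]
                    &{retry,ack} ‖ ⊕{retry,ack}  ok labels match
                      [retry]
                        end ‖ end  ok
                      [ack]
                        Z ‖ Z  ok
                  [data]
                    &{ok,ack,stop} ‖ ⊕{ok,ack,stop}  ok labels match
                      [ok]
                        end ‖ end  ok
                      [ack]
                        Z ‖ Z  ok
                      [stop]
                        Z ‖ Z  ok
              [stop]
                ?Unit ‖ !Unit  ok
                  ?Str ‖ !Str  ok
                    end ‖ end  ok
      [ok]
        ⊕{stop,data} ‖ &{stop,data}  ok labels match
          [stop]
            &{err,stop} ‖ ⊕{err,stop}  ok labels match
              [err]
                &{retry,ack} ‖ ⊕{retry,ack}  ok labels match
                  [retry]
                    !Int ‖ ?Int  ok
                      Z ‖ Z  ok
                  [ack]
                    !Bool ‖ ?Bool  ok
                      end ‖ end  ok
              [stop]
                ?Unit ‖ !Unit  ok
                  ⊕{retry,more,data} ‖ &{retry,more,data}  ok labels match
                    [retry]
                      end ‖ end  ok
                    [more]
                      end ‖ end  ok
                    [data]
                      Z ‖ Z  ok
          [data]
            ?Int ‖ !Int  ok
              !Str ‖ ?Str  ok
                ⊕{data,ack} ‖ &{data,ack}  ok labels match
                  [data]
                    end ‖ end  ok
                  [ack]
                    Z ‖ Z  ok
      [stop]
        ?Int ‖ ?Int  ✗ same direction on both sides — not dual

NO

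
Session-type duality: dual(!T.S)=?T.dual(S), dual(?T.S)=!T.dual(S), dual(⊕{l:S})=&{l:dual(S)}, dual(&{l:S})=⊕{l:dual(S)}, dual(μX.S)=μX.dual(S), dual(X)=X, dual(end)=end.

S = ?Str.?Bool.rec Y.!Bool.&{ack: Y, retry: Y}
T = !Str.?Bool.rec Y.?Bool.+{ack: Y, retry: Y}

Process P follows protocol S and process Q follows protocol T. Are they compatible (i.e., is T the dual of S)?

NO

?Str vs !Str  ok
  ?Bool vs ?Bool  ✗ same direction on both sides — not dual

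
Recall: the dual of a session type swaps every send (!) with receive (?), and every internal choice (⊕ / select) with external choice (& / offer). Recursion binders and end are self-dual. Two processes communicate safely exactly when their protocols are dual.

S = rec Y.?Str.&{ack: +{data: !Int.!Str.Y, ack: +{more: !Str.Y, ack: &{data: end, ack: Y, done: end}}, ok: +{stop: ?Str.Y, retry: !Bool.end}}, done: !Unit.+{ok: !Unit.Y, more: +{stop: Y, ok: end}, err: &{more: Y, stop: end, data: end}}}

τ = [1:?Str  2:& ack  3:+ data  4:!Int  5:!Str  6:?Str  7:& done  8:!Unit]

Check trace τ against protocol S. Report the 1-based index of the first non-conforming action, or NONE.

step 1: ?Str  ok  residual = &{ack: +{data: !Int.!Str.rec Y.…, ack: +{more: !Str.rec Y.…, ack: &{data: end, ack: rec Y.…, done: end}}, ok: +{stop: ?Str.rec Y.…, retry: !Bool.end}}, done: !Unit.+{ok: !Unit.rec Y.…, more: +{stop: rec Y.…, ok: end}, err: &{more: rec Y.…, stop: end, data: end}}}
step 2: & ack  ok  residual = +{data: !Int.!Str.rec Y.…, ack: +{more: !Str.rec Y.…, ack: &{data: end, ack: rec Y.…, done: end}}, ok: +{stop: ?Str.rec Y.…, retry: !Bool.end}}
step 3: + data  ok  residual = !Int.!Str.rec Y.…
step 4: !Int  ok  residual = !Str.rec Y.…
step 5: !Str  ok  residual = rec Y.…
step 6: ?Str  ok  residual = &{ack: +{data: !Int.!Str.rec Y.…, ack: +{more: !Str.rec Y.…, ack: &{data: end, ack: rec Y.…, done: end}}, ok: +{stop: ?Str.rec Y.…, retry: !Bool.end}}, done: !Unit.+{ok: !Unit.rec Y.…, more: +{stop: rec Y.…, ok: end}, err: &{more: rec Y.…, stop: end, data: end}}}
step 7: & done  ok  residual = !Unit.+{ok: !Unit.rec Y.…, more: +{stop: rec Y.…, ok: end}, err: &{more: rec Y.…, stop: end, data: end}}
step 8: !Unit  ok  residual = +{ok: !Unit.rec Y.…, more: +{stop: rec Y.…, ok: end}, err: &{more: rec Y.…, stop: end, data: end}}
trace exhausted — no violation

NONE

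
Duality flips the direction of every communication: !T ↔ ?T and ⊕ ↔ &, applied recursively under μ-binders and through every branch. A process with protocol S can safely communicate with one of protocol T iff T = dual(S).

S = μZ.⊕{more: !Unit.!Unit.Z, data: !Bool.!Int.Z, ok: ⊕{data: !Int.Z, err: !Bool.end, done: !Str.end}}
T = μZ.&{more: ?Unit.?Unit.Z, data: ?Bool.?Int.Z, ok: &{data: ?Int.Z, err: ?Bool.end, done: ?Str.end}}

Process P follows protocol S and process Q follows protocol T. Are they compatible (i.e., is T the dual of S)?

μZ | μZ  ok (μ self-dual)
  ⊕{more,data,ok} | &{more,data,ok}  ok label sets agree
    • more:
      !Unit | ?Unit  ok
        !Unit | ?Unit  ok
          Z | Z  ok
    • data:
      !Bool | ?Bool  ok
        !Int | ?Int  ok
          Z | Z  ok
    • ok:
      ⊕{data,err,done} | &{data,err,done}  ok label sets agree
        • data:
          !Int | ?Int  ok
            Z | Z  ok
        • err:
          !Bool | ?Bool  ok
            end | end  ok
        • done:
          !Str | ?Str  ok
            end | end  ok

YES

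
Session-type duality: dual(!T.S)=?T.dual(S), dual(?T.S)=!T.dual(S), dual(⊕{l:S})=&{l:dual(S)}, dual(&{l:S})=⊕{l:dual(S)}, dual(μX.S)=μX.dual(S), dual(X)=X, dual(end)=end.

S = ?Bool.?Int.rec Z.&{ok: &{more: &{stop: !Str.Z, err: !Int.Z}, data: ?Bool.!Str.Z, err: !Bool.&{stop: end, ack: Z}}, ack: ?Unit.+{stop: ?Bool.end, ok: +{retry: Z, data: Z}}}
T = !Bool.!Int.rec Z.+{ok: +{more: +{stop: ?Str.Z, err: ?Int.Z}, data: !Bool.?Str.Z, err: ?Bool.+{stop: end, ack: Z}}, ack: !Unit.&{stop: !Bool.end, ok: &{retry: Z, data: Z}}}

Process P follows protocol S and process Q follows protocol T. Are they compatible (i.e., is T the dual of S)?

YES

?Bool | !Bool  ok
  ?Int | !Int  ok
    rec Z | rec Z  ok (rec unchanged)
      &{ok,ack} | +{ok,ack}  ok same labels
        • ok:
          &{more,data,err} | +{more,data,err}  ok same labels
            • more:
              &{stop,err} | +{stop,err}  ok same labels
                • stop:
                  !Str | ?Str  ok
                    Z | Z  ok
                • err:
                  !Int | ?Int  ok
                    Z | Z  ok
            • data:
              ?Bool | !Bool  ok
                !Str | ?Str  ok
                  Z | Z  ok
            • err:
              !Bool | ?Bool  ok
                &{stop,ack} | +{stop,ack}  ok same labels
                  • stop:
                    end | end  ok
                  • ack:
                    Z | Z  ok
        • ack:
          ?Unit | !Unit  ok
            +{stop,ok} | &{stop,ok}  ok same labels
              • stop:
                ?Bool | !Bool  ok
                  end | end  ok
              • ok:
                +{retry,data} | &{retry,data}  ok same labels
                  • retry:
                    Z | Z  ok
                  • data:
                    Z | Z  ok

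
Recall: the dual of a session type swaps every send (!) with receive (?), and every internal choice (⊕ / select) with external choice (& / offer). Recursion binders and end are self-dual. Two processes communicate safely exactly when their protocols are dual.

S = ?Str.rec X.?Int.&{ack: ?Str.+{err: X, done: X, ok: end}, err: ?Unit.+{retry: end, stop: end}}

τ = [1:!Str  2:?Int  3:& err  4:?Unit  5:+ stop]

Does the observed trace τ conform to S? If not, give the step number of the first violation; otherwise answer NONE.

step 1: got !Str, protocol expects ?Str  ✗

1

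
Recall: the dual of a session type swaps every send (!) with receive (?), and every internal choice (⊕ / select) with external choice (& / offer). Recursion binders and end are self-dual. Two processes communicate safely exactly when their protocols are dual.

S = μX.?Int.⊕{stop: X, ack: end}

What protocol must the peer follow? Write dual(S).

μX → μX  (μ self-dual)
  ?Int → !Int
    ⊕{stop,ack} → &{stop,ack}  (internal→external)
      • stop:
        dual(X) = X
      • ack:
        dual(end) = end

μX.!Int.&{stop: X, ack: end}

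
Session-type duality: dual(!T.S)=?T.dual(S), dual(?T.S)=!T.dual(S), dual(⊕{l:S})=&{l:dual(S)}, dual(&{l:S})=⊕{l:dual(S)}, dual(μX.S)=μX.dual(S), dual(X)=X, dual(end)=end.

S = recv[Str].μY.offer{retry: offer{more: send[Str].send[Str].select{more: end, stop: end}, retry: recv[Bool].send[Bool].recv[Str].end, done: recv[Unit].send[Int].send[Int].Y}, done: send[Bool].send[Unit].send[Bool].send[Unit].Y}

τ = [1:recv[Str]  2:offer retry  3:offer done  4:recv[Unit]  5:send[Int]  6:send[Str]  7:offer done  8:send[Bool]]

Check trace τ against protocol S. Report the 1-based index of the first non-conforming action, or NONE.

step 1: recv[Str]  ok  state: μY.…
step 2: offer retry  ok  state: offer{more: send[Str].send[Str].select{more: end, stop: end}, retry: recv[Bool].send[Bool].recv[Str].end, done: recv[Unit].send[Int].send[Int].μY.…}
step 3: offer done  ok  state: recv[Unit].send[Int].send[Int].μY.…
step 4: recv[Unit]  ok  state: send[Int].send[Int].μY.…
step 5: send[Int]  ok  state: send[Int].μY.…
step 6: got send[Str], protocol expects send[Int]  ✗

6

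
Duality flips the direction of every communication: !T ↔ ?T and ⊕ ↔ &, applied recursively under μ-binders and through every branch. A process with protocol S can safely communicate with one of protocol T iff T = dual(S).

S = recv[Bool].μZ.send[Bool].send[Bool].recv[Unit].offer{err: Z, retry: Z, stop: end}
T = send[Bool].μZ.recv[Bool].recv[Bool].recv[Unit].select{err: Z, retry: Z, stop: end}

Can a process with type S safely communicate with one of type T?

recv[Bool] vs send[Bool]  match
  μZ vs μZ  match (μ self-dual)
    send[Bool] vs recv[Bool]  match
      send[Bool] vs recv[Bool]  match
        recv[Unit] vs recv[Unit]  ✗ same direction on both sides — not dual

NO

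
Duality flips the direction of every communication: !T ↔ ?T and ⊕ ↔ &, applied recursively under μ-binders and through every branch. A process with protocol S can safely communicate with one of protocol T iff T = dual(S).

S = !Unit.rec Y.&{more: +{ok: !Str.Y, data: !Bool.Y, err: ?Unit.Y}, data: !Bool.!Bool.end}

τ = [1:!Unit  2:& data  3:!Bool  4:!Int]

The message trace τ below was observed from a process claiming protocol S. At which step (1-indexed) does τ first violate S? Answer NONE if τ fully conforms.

4

step 1: !Unit  ok  cont: rec Y.…
step 2: & data  ok  cont: !Bool.!Bool.end
step 3: !Bool  ok  cont: !Bool.end
step 4: got !Int, protocol expects !Bool  ✗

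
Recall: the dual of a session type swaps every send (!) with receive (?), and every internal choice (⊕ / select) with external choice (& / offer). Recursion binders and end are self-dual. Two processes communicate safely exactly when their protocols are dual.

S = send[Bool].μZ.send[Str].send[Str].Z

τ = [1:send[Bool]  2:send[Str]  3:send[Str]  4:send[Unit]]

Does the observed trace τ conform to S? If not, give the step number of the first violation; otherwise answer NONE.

4

[1] send[Bool]  ok  residual = μZ.…
[2] send[Str]  ok  residual = send[Str].μZ.…
[3] send[Str]  ok  residual = μZ.…
[4] got send[Unit], protocol expects send[Str]  ✗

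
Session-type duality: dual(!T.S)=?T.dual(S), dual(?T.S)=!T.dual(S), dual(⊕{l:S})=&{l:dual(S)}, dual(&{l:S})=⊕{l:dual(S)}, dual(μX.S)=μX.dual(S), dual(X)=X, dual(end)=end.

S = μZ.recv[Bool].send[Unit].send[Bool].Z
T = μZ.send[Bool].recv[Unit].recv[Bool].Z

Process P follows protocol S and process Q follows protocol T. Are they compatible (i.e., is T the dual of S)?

μZ vs μZ  ✓ (μ self-dual)
  recv[Bool] vs send[Bool]  ✓
    send[Unit] vs recv[Unit]  ✓
      send[Bool] vs recv[Bool]  ✓
        Z vs Z  ✓

YES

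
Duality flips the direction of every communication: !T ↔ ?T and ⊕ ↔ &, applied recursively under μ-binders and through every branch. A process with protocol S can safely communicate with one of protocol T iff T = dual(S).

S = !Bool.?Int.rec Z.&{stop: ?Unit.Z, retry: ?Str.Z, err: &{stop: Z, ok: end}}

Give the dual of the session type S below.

?Bool.!Int.rec Z.+{stop: !Unit.Z, retry: !Str.Z, err: +{stop: Z, ok: end}}

!Bool → ?Bool
  ?Int → !Int
    rec Z → rec Z  (μ self-dual)
      &{stop,retry,err} → +{stop,retry,err}  (external→internal)
        [stop]
          ?Unit → !Unit
            Z self-dual
        [retry]
          ?Str → !Str
            Z self-dual
        [err]
          &{stop,ok} → +{stop,ok}  (external→internal)
            [stop]
              Z self-dual
            [ok]
              end self-dual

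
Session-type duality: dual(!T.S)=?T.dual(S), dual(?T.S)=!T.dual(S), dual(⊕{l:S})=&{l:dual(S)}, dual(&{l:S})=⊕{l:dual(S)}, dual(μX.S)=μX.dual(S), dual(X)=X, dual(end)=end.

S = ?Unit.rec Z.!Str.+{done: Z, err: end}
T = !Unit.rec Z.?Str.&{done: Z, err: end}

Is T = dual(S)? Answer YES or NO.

?Unit ‖ !Unit  match
  rec Z ‖ rec Z  match (rec unchanged)
    !Str ‖ ?Str  match
      +{done,err} ‖ &{done,err}  match same labels
        • done:
          Z ‖ Z  match
        • err:
          end ‖ end  match

YES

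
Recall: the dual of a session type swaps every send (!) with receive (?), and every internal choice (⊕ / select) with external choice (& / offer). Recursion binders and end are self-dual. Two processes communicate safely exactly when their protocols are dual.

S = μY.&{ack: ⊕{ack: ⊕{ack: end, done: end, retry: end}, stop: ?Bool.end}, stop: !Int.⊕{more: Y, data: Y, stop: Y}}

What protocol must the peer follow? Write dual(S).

μY = μY  (μ self-dual)
  &{ack,stop} = ⊕{ack,stop}  (external→internal)
    case ack:
      ⊕{ack,stop} = &{ack,stop}  (internal→external)
        case ack:
          ⊕{ack,done,retry} = &{ack,done,retry}  (internal→external)
            case ack:
              end ↦ end
            case done:
              end ↦ end
            case retry:
              end ↦ end
        case stop:
          ?Bool = !Bool
            end ↦ end
    case stop:
      !Int = ?Int
        ⊕{more,data,stop} = &{more,data,stop}  (internal→external)
          case more:
            Y ↦ Y
          case data:
            Y ↦ Y
          case stop:
            Y ↦ Y

μY.⊕{ack: &{ack: &{ack: end, done: end, retry: end}, stop: !Bool.end}, stop: ?Int.&{more: Y, data: Y, stop: Y}}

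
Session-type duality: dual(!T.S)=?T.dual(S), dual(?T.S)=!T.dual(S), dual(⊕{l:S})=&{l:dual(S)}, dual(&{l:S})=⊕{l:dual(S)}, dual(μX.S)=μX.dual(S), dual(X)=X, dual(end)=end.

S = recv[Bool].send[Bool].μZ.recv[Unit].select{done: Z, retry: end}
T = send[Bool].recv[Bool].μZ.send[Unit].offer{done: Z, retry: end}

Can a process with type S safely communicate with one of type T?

YES

recv[Bool] vs send[Bool]  match
  send[Bool] vs recv[Bool]  match
    μZ vs μZ  match (binder kept)
      recv[Unit] vs send[Unit]  match
        select{done,retry} vs offer{done,retry}  match same labels
          [done]
            Z vs Z  match
          [retry]
            end vs end  match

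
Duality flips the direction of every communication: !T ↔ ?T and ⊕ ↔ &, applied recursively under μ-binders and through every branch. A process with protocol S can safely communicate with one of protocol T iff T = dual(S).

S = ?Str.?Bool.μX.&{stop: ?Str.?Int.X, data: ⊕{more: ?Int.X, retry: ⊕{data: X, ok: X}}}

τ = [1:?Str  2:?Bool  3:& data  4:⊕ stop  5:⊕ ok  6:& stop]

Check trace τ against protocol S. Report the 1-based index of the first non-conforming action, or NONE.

4

[1] ?Str  match  cont: ?Bool.μX.…
[2] ?Bool  match  cont: μX.…
[3] & data  match  cont: ⊕{more: ?Int.μX.…, retry: ⊕{data: μX.…, ok: μX.…}}
[4] got ⊕ stop, protocol expects ⊕ more or ⊕ retry  ✗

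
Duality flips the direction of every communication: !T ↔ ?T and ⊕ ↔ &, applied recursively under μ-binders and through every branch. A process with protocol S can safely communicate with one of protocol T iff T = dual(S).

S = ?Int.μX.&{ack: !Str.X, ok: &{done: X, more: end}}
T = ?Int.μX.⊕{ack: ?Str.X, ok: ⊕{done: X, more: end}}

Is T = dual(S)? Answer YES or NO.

NO

?Int ‖ ?Int  ✗ same direction on both sides — not dual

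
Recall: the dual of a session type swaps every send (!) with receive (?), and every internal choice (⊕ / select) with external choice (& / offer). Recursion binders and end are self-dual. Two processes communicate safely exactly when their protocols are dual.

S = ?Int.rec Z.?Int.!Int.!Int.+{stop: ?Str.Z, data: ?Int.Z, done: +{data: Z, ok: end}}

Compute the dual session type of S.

!Int.rec Z.!Int.?Int.?Int.&{stop: !Str.Z, data: !Int.Z, done: &{data: Z, ok: end}}

?Int = !Int
  rec Z = rec Z  (rec unchanged)
    ?Int = !Int
      !Int = ?Int
        !Int = ?Int
          +{stop,data,done} = &{stop,data,done}  (internal→external)
            case stop:
              ?Str = !Str
                Z ↦ Z
            case data:
              ?Int = !Int
                Z ↦ Z
            case done:
              +{data,ok} = &{data,ok}  (internal→external)
                case data:
                  Z ↦ Z
                case ok:
                  end ↦ end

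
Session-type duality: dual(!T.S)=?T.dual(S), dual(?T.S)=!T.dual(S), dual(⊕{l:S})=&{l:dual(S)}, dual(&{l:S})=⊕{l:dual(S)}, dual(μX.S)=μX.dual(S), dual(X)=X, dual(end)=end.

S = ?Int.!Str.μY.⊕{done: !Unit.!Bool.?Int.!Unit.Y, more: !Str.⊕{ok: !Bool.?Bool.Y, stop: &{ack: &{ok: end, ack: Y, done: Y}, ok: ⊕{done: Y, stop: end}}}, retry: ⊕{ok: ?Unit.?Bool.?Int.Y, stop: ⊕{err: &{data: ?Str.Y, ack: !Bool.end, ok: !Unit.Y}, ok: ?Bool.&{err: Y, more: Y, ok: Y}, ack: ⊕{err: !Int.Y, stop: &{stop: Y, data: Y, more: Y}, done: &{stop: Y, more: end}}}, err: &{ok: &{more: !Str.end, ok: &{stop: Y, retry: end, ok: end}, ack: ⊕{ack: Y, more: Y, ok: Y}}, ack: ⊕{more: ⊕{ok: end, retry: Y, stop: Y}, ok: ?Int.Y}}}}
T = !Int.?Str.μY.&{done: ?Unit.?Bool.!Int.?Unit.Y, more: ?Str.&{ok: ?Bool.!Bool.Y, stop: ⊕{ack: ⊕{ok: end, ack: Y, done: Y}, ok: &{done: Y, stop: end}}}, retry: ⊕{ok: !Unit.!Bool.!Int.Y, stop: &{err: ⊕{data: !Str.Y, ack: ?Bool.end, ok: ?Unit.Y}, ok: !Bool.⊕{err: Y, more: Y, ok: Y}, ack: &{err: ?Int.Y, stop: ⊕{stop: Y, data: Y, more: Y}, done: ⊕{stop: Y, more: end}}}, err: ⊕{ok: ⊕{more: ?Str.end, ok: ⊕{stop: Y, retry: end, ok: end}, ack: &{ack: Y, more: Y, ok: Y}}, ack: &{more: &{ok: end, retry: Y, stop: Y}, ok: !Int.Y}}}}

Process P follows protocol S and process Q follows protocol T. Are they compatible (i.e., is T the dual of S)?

?Int | !Int  match
  !Str | ?Str  match
    μY | μY  match (μ self-dual)
      ⊕{done,more,retry} | &{done,more,retry}  match label sets agree
        [done]
          !Unit | ?Unit  match
            !Bool | ?Bool  match
              ?Int | !Int  match
                !Unit | ?Unit  match
                  Y | Y  match
        [more]
          !Str | ?Str  match
            ⊕{ok,stop} | &{ok,stop}  match label sets agree
              [ok]
                !Bool | ?Bool  match
                  ?Bool | !Bool  match
                    Y | Y  match
              [stop]
                &{ack,ok} | ⊕{ack,ok}  match label sets agree
                  [ack]
                    &{ok,ack,done} | ⊕{ok,ack,done}  match label sets agree
                      [ok]
                        end | end  match
                      [ack]
                        Y | Y  match
                      [done]
                        Y | Y  match
                  [ok]
                    ⊕{done,stop} | &{done,stop}  match label sets agree
                      [done]
                        Y | Y  match
                      [stop]
                        end | end  match
        [retry]
          ⊕{ok,stop,err} | ⊕{ok,stop,err}  ✗ choice polarity not flipped — not dual

NO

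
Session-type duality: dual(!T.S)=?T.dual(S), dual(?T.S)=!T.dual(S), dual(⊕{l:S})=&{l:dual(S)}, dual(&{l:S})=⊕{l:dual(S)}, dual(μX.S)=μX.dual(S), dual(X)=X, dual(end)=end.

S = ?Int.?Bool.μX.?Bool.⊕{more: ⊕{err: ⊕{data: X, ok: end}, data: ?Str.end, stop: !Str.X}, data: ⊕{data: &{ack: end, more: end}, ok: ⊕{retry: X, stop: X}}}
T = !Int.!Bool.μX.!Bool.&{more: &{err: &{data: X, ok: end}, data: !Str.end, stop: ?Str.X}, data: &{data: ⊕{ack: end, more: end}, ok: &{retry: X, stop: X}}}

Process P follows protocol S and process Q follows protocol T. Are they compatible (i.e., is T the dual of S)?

YES

?Int vs !Int  ok
  ?Bool vs !Bool  ok
    μX vs μX  ok (μ self-dual)
      ?Bool vs !Bool  ok
        ⊕{more,data} vs &{more,data}  ok labels match
          case more:
            ⊕{err,data,stop} vs &{err,data,stop}  ok labels match
              case err:
                ⊕{data,ok} vs &{data,ok}  ok labels match
                  case data:
                    X vs X  ok
                  case ok:
                    end vs end  ok
              case data:
                ?Str vs !Str  ok
                  end vs end  ok
              case stop:
                !Str vs ?Str  ok
                  X vs X  ok
          case data:
            ⊕{data,ok} vs &{data,ok}  ok labels match
              case data:
                &{ack,more} vs ⊕{ack,more}  ok labels match
                  case ack:
                    end vs end  ok
                  case more:
                    end vs end  ok
              case ok:
                ⊕{retry,stop} vs &{retry,stop}  ok labels match
                  case retry:
                    X vs X  ok
                  case stop:
                    X vs X  ok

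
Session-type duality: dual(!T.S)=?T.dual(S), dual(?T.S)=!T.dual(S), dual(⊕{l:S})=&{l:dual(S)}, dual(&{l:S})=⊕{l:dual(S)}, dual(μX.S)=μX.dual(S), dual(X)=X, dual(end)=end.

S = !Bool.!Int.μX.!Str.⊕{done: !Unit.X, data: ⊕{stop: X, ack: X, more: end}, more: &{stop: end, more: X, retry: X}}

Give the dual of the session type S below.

?Bool.?Int.μX.?Str.&{done: ?Unit.X, data: &{stop: X, ack: X, more: end}, more: ⊕{stop: end, more: X, retry: X}}

!Bool ↦ ?Bool
  !Int ↦ ?Int
    μX ↦ μX  (binder kept)
      !Str ↦ ?Str
        ⊕{done,data,more} ↦ &{done,data,more}  (⊕→&)
          • done:
            !Unit ↦ ?Unit
              dual(X) = X
          • data:
            ⊕{stop,ack,more} ↦ &{stop,ack,more}  (⊕→&)
              • stop:
                dual(X) = X
              • ack:
                dual(X) = X
              • more:
                dual(end) = end
          • more:
            &{stop,more,retry} ↦ ⊕{stop,more,retry}  (external→internal)
              • stop:
                dual(end) = end
              • more:
                dual(X) = X
              • retry:
                dual(X) = X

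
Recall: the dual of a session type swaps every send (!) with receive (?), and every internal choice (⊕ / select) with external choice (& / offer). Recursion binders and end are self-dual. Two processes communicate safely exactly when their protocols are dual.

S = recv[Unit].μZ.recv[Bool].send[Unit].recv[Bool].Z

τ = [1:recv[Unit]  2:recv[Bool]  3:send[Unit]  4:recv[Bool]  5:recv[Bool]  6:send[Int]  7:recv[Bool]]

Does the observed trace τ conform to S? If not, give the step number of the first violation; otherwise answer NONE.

step 1: recv[Unit]  ok  state: μZ.…
step 2: recv[Bool]  ok  state: send[Unit].recv[Bool].μZ.…
step 3: send[Unit]  ok  state: recv[Bool].μZ.…
step 4: recv[Bool]  ok  state: μZ.…
step 5: recv[Bool]  ok  state: send[Unit].recv[Bool].μZ.…
step 6: got send[Int], protocol expects send[Unit]  ✗

6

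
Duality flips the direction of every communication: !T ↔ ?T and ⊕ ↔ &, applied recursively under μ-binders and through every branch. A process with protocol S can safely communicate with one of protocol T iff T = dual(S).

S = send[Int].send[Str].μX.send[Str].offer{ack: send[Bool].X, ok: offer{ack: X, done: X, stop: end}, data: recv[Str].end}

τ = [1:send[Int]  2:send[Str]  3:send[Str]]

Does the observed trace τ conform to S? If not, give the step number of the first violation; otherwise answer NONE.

NONE

[1] send[Int]  match  now at send[Str].μX.…
[2] send[Str]  match  now at μX.…
[3] send[Str]  match  now at offer{ack: send[Bool].μX.…, ok: offer{ack: μX.…, done: μX.…, stop: end}, data: recv[Str].end}
trace exhausted — no violation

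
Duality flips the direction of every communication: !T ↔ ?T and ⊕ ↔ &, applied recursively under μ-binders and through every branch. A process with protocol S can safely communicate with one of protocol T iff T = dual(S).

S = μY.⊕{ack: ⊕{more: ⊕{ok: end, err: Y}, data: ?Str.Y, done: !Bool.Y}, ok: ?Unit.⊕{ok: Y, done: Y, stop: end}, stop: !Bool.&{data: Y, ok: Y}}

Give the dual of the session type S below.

μY → μY  (rec unchanged)
  ⊕{ack,ok,stop} → &{ack,ok,stop}  (select→offer)
    • ack:
      ⊕{more,data,done} → &{more,data,done}  (select→offer)
        • more:
          ⊕{ok,err} → &{ok,err}  (select→offer)
            • ok:
              end ↦ end
            • err:
              Y ↦ Y
        • data:
          ?Str → !Str
            Y ↦ Y
        • done:
          !Bool → ?Bool
            Y ↦ Y
    • ok:
      ?Unit → !Unit
        ⊕{ok,done,stop} → &{ok,done,stop}  (select→offer)
          • ok:
            Y ↦ Y
          • done:
            Y ↦ Y
          • stop:
            end ↦ end
    • stop:
      !Bool → ?Bool
        &{data,ok} → ⊕{data,ok}  (&→⊕)
          • data:
            Y ↦ Y
          • ok:
            Y ↦ Y

μY.&{ack: &{more: &{ok: end, err: Y}, data: !Str.Y, done: ?Bool.Y}, ok: !Unit.&{ok: Y, done: Y, stop: end}, stop: ?Bool.⊕{data: Y, ok: Y}}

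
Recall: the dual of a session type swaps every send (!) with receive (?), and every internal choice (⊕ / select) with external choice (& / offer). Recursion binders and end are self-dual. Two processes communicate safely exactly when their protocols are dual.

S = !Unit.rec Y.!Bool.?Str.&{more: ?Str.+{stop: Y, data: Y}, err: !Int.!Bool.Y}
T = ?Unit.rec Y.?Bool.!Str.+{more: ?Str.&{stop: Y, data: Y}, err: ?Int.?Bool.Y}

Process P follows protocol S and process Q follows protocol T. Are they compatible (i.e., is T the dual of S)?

!Unit ‖ ?Unit  match
  rec Y ‖ rec Y  match (binder kept)
    !Bool ‖ ?Bool  match
      ?Str ‖ !Str  match
        &{more,err} ‖ +{more,err}  match same labels
          [more]
            ?Str ‖ ?Str  ✗ same direction on both sides — not dual

NO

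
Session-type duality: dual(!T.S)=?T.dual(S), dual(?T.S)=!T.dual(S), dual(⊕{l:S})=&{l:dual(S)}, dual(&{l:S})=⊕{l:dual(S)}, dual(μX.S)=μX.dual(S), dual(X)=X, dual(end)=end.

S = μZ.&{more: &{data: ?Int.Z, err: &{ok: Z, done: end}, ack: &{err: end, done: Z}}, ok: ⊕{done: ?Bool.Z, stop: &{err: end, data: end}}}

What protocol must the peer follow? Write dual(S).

μZ ↦ μZ  (binder kept)
  &{more,ok} ↦ ⊕{more,ok}  (external→internal)
    [more]
      &{data,err,ack} ↦ ⊕{data,err,ack}  (external→internal)
        [data]
          ?Int ↦ !Int
            Z self-dual
        [err]
          &{ok,done} ↦ ⊕{ok,done}  (external→internal)
            [ok]
              Z self-dual
            [done]
              end self-dual
        [ack]
          &{err,done} ↦ ⊕{err,done}  (external→internal)
            [err]
              end self-dual
            [done]
              Z self-dual
    [ok]
      ⊕{done,stop} ↦ &{done,stop}  (internal→external)
        [done]
          ?Bool ↦ !Bool
            Z self-dual
        [stop]
          &{err,data} ↦ ⊕{err,data}  (external→internal)
            [err]
              end self-dual
            [data]
              end self-dual

μZ.⊕{more: ⊕{data: !Int.Z, err: ⊕{ok: Z, done: end}, ack: ⊕{err: end, done: Z}}, ok: &{done: !Bool.Z, stop: ⊕{err: end, data: end}}}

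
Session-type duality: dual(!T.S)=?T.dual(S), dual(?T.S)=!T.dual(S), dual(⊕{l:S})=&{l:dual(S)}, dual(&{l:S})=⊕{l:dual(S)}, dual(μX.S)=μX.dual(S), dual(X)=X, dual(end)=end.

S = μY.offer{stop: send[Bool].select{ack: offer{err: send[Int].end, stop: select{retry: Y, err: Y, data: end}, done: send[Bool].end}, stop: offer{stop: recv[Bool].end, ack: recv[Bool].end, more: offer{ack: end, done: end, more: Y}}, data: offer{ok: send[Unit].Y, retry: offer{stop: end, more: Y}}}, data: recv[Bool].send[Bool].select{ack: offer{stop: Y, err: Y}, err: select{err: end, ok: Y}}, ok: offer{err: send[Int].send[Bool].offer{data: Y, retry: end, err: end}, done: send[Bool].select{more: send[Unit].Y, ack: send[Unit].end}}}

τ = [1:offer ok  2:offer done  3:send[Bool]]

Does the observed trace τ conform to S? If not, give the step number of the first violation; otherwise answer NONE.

NONE

@1 offer ok  match  state: offer{err: send[Int].send[Bool].offer{data: μY.…, retry: end, err: end}, done: send[Bool].select{more: send[Unit].μY.…, ack: send[Unit].end}}
@2 offer done  match  state: send[Bool].select{more: send[Unit].μY.…, ack: send[Unit].end}
@3 send[Bool]  match  state: select{more: send[Unit].μY.…, ack: send[Unit].end}
τ conforms to S (length 3)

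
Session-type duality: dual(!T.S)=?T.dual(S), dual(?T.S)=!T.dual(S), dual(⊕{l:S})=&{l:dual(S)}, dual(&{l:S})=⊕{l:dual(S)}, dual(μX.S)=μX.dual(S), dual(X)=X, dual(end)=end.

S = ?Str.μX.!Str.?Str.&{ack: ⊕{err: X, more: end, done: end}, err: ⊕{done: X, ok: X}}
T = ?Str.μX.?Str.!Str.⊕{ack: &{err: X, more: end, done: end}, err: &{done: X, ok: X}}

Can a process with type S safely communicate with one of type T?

?Str | ?Str  ✗ same direction on both sides — not dual

NO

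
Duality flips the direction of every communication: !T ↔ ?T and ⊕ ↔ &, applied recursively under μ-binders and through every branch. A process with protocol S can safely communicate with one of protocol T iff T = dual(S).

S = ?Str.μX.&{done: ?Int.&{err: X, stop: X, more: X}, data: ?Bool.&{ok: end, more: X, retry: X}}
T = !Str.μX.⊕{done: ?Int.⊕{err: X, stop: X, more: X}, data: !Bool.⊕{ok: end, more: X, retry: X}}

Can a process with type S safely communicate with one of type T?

NO

?Str ‖ !Str  ok
  μX ‖ μX  ok (μ self-dual)
    &{done,data} ‖ ⊕{done,data}  ok label sets agree
      • done:
        ?Int ‖ ?Int  ✗ same direction on both sides — not dual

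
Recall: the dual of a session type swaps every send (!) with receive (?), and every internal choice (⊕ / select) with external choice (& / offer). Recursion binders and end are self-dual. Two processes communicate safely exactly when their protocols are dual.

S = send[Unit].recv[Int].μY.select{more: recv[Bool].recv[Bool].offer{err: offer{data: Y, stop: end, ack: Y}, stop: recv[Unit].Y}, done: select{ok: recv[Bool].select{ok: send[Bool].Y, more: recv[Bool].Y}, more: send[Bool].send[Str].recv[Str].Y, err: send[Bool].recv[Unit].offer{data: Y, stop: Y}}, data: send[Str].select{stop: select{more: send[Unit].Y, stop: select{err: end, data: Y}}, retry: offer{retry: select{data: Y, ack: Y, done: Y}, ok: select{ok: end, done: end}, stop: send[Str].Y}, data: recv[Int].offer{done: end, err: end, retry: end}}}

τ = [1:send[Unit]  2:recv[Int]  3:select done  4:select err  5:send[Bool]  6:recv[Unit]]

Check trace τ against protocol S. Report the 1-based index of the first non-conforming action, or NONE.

@1 send[Unit]  ok  residual = recv[Int].μY.…
@2 recv[Int]  ok  residual = μY.…
@3 select done  ok  residual = select{ok: recv[Bool].select{ok: send[Bool].μY.…, more: recv[Bool].μY.…}, more: send[Bool].send[Str].recv[Str].μY.…, err: send[Bool].recv[Unit].offer{data: μY.…, stop: μY.…}}
@4 select err  ok  residual = send[Bool].recv[Unit].offer{data: μY.…, stop: μY.…}
@5 send[Bool]  ok  residual = recv[Unit].offer{data: μY.…, stop: μY.…}
@6 recv[Unit]  ok  residual = offer{data: μY.…, stop: μY.…}
τ conforms to S (length 6)

NONE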